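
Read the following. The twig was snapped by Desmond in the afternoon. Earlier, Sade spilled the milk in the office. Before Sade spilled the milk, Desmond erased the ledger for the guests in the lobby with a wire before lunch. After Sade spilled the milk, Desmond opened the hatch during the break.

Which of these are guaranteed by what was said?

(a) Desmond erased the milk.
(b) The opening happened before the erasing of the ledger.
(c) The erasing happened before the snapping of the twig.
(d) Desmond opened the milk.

(c)

(a) Not entailed — Desmond erased the ledger, not the milk; the milk belongs to the spilling event.
(b) Not entailed — the narrative places the erasing before the opening, not after.
(c) Entailed — the narrative places the erasing before the snapping.
(d) Not entailed — Desmond opened the hatch, not the milk; the milk belongs to the spilling event.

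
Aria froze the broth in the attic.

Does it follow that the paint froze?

Nothing is said about any paint; only the broth is affected.

no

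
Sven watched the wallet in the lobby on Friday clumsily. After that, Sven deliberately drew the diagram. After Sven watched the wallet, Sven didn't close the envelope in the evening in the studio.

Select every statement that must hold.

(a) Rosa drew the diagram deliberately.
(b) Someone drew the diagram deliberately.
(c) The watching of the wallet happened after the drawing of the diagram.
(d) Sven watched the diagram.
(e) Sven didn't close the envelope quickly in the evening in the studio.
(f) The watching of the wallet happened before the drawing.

(a) Not entailed — the passage has Sven drawing the diagram, not Rosa.
(b) Entailed — generalizing the agent leaves a sub-description the original still satisfies.
(c) Not entailed — the narrative places the watching before the drawing, not after.
(d) Not entailed — Sven watched the wallet, not the diagram; the diagram belongs to the drawing event.
(e) Entailed — under negation, adding a further restriction is entailed: if no such closing event occurred, none occurred quickly either.
(f) Entailed — the narrative places the watching before the drawing.

(b), (e), (f)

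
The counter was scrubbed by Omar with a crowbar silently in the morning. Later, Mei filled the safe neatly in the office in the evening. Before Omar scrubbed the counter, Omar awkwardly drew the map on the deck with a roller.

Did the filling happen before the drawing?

The narrative orders the drawing before the filling.

no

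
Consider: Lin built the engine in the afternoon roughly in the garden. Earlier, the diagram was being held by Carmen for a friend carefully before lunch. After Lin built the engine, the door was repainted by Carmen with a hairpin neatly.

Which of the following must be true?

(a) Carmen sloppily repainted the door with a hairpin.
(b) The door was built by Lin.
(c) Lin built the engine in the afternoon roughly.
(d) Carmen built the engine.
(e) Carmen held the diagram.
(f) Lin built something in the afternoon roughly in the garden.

(c), (e), (f)

(a) Not entailed — 'sloppily' adds a manner not in (and inconsistent with) the original.
(b) Not entailed — Lin built the engine, not the door; the door belongs to the repainting event.
(c) Entailed — the original entails any weakening of itself; this just drops 'in the garden'.
(d) Not entailed — the passage has Lin building the engine, not Carmen.
(e) Entailed — 'hold' is an activity; 'was holding' entails that some holding happened, so 'held' holds.
(f) Entailed — every conjunct here is already in the original building event.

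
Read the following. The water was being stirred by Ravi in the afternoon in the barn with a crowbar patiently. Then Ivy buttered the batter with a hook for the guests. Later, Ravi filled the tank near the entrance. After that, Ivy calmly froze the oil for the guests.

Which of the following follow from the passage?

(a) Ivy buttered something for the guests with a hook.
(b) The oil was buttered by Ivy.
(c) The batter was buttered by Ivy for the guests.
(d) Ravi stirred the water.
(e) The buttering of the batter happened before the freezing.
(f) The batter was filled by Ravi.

(a) Entailed — the original entails any weakening of itself; this just generalizes the patient.
(b) Not entailed — Ivy buttered the batter, not the oil; the oil belongs to the freezing event.
(c) Entailed — dropping 'with a hook' leaves a sub-description the original still satisfies.
(d) Entailed — 'stir' is an activity; 'was stirring' entails that some stirring happened, so 'stirred' holds.
(e) Entailed — the narrative places the buttering before the freezing.
(f) Not entailed — Ravi filled the tank, not the batter; the batter belongs to the buttering event.

(a), (c), (d), (e)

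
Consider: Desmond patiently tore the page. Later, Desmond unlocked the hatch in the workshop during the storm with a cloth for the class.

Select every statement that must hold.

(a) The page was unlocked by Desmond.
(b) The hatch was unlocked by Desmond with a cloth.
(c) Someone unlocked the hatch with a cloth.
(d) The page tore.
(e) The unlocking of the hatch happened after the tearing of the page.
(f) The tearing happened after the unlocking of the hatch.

(b), (c), (d), (e)

(a) Not entailed — Desmond unlocked the hatch, not the page; the page belongs to the tearing event.
(b) Entailed — this follows by dropping conjuncts from the unlocking event's description.
(c) Entailed — every conjunct here is already in the original unlocking event.
(d) Entailed — 'Desmond tore the page' is causative; it entails the inchoative 'the page tore'.
(e) Entailed — the narrative places the tearing before the unlocking.
(f) Not entailed — the narrative places the tearing before the unlocking, not after.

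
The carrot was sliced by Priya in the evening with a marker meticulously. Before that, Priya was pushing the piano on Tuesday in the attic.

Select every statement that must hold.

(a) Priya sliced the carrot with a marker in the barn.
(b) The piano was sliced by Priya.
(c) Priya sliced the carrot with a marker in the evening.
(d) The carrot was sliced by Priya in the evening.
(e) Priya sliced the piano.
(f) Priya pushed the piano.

(a) Not entailed — 'in the barn' adds information not in the original event.
(b) Not entailed — Priya sliced the carrot, not the piano; the piano belongs to the pushing event.
(c) Entailed — dropping 'meticulously' leaves a sub-description the original still satisfies.
(d) Entailed — every conjunct here is already in the original slicing event.
(e) Not entailed — Priya sliced the carrot, not the piano; the piano belongs to the pushing event.
(f) Entailed — 'push' is an activity; 'was pushing' entails that some pushing happened, so 'pushed' holds.

(c), (d), (f)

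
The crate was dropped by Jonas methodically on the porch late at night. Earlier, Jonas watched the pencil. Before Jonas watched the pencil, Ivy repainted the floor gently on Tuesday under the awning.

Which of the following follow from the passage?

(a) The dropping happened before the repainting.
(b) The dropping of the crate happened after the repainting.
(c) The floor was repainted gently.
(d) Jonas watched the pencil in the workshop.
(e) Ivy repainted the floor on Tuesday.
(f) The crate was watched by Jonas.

(b), (c), (e)

(a) Not entailed — the narrative places the repainting before the dropping, not after.
(b) Entailed — the narrative places the repainting before the dropping.
(c) Entailed — every conjunct here is already in the original repainting event.
(d) Not entailed — 'in the workshop' adds information not in the original event.
(e) Entailed — this follows by dropping conjuncts from the repainting event's description.
(f) Not entailed — Jonas watched the pencil, not the crate; the crate belongs to the dropping event.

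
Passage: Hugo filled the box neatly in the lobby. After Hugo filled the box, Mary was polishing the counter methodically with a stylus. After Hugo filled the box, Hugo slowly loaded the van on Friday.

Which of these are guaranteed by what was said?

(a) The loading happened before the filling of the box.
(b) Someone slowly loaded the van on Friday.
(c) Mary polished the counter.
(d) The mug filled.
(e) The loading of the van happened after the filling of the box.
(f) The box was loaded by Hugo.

(b), (c), (e)

(a) Not entailed — the narrative places the filling before the loading, not after.
(b) Entailed — the original entails any weakening of itself; this just generalizes the agent.
(c) Entailed — 'polish' is an activity; 'was polishing' entails that some polishing happened, so 'polished' holds.
(d) Not entailed — the box is what filled, not the mug.
(e) Entailed — the narrative places the filling before the loading.
(f) Not entailed — Hugo loaded the van, not the box; the box belongs to the filling event.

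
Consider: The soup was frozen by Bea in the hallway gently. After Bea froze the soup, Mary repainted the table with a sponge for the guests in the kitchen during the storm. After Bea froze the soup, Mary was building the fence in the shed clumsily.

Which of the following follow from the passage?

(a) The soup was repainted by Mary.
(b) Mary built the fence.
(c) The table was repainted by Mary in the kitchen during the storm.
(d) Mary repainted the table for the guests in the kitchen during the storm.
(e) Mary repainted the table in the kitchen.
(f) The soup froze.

(a) Not entailed — Mary repainted the table, not the soup; the soup belongs to the freezing event.
(b) Not entailed — 'was building' is progressive on an accomplishment; it does not entail the completed 'built'.
(c) Entailed — the original entails any weakening of itself; this just drops 'for the guests', 'with a sponge'.
(d) Entailed — every conjunct here is already in the original repainting event.
(e) Entailed — every conjunct here is already in the original repainting event.
(f) Entailed — 'Bea froze the soup' is causative; it entails the inchoative 'the soup froze'.

(c), (d), (e), (f)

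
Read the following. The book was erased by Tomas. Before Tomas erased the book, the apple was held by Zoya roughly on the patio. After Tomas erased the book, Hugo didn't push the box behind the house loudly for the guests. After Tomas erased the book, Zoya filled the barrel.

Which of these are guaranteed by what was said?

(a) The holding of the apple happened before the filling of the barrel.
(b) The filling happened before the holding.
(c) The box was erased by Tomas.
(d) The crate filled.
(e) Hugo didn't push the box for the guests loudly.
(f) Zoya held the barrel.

(a)

(a) Entailed — the narrative places the holding before the filling.
(b) Not entailed — the narrative places the holding before the filling, not after.
(c) Not entailed — Tomas erased the book, not the box; the box belongs to the pushing event.
(d) Not entailed — the barrel is what filled, not the crate.
(e) Not entailed — dropping 'behind the house' under negation is not valid — the original leaves open that Hugo pushed the box some other way.
(f) Not entailed — Zoya held the apple, not the barrel; the barrel belongs to the filling event.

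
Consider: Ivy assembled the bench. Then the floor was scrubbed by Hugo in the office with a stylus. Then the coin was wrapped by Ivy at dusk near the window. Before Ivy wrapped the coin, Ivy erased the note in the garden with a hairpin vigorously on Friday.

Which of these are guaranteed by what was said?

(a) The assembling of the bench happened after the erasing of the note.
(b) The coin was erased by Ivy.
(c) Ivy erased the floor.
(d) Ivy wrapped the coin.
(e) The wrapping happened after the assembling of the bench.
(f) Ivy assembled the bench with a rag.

(a) Not entailed — the narrative doesn't order the erasing relative to the assembling.
(b) Not entailed — Ivy erased the note, not the coin; the coin belongs to the wrapping event.
(c) Not entailed — Ivy erased the note, not the floor; the floor belongs to the scrubbing event.
(d) Entailed — every conjunct here is already in the original wrapping event.
(e) Entailed — the narrative places the assembling before the wrapping.
(f) Not entailed — 'with a rag' adds information not in the original event.

(d), (e)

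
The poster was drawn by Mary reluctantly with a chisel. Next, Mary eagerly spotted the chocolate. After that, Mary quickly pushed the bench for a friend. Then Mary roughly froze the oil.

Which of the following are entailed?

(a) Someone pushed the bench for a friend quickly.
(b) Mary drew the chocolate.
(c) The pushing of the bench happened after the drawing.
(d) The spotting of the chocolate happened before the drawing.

(a) Entailed — this follows by dropping conjuncts from the pushing event's description.
(b) Not entailed — Mary drew the poster, not the chocolate; the chocolate belongs to the spotting event.
(c) Entailed — the narrative places the drawing before the pushing.
(d) Not entailed — the narrative places the drawing before the spotting, not after.

(a), (c)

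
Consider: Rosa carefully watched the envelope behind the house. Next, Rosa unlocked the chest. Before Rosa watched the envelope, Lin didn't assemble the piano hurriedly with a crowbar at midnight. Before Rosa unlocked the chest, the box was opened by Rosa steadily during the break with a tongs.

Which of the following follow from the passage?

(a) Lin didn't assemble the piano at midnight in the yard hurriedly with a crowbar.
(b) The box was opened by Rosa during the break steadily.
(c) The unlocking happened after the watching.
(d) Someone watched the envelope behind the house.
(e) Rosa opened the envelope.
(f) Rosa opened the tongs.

(a), (b), (c), (d)

(a) Entailed — under negation, adding a further restriction is entailed: if no such assembling event occurred, none occurred in the yard either.
(b) Entailed — the original entails any weakening of itself; this just drops 'with a tongs'.
(c) Entailed — the narrative places the watching before the unlocking.
(d) Entailed — dropping 'carefully' and generalizing the agent leaves a sub-description the original still satisfies.
(e) Not entailed — Rosa opened the box, not the envelope; the envelope belongs to the watching event.
(f) Not entailed — the tongs is the instrument, not what was opened.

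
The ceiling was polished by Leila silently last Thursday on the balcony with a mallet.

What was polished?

'the ceiling' marks the patient of the polishing event.

the ceiling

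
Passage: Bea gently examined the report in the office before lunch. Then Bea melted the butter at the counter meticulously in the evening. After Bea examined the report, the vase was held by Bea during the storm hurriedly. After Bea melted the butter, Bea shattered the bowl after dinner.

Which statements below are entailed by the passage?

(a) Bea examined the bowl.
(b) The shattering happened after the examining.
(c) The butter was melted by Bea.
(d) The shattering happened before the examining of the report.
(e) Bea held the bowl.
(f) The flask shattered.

(b), (c)

(a) Not entailed — Bea examined the report, not the bowl; the bowl belongs to the shattering event.
(b) Entailed — the narrative places the examining before the shattering.
(c) Entailed — every conjunct here is already in the original melting event.
(d) Not entailed — the narrative places the examining before the shattering, not after.
(e) Not entailed — Bea held the vase, not the bowl; the bowl belongs to the shattering event.
(f) Not entailed — the bowl is what shattered, not the flask.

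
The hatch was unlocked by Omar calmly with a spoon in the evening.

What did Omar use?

a spoon

'with a spoon' marks the instrument of the unlocking event.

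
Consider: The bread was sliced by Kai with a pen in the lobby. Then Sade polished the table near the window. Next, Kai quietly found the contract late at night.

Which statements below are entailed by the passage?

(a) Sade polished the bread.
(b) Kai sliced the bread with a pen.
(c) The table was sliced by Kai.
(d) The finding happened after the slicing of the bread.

(a) Not entailed — Sade polished the table, not the bread; the bread belongs to the slicing event.
(b) Entailed — the original entails any weakening of itself; this just drops 'in the lobby'.
(c) Not entailed — Kai sliced the bread, not the table; the table belongs to the polishing event.
(d) Entailed — the narrative places the slicing before the finding.

(b), (d)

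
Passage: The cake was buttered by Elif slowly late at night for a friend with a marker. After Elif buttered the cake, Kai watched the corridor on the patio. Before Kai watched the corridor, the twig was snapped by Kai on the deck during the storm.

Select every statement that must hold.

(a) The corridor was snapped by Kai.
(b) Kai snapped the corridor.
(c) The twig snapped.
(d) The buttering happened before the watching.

(c), (d)

(a) Not entailed — Kai snapped the twig, not the corridor; the corridor belongs to the watching event.
(b) Not entailed — Kai snapped the twig, not the corridor; the corridor belongs to the watching event.
(c) Entailed — 'Kai snapped the twig' is causative; it entails the inchoative 'the twig snapped'.
(d) Entailed — the narrative places the buttering before the watching.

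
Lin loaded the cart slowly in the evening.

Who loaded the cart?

'Lin' marks the agent of the loading event.

Lin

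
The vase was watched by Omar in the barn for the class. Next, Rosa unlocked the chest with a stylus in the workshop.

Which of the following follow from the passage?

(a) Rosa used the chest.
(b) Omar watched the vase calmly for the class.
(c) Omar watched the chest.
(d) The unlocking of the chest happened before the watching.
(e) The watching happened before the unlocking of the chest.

(a) Not entailed — the chest is the patient, not an instrument — Rosa used a stylus.
(b) Not entailed — 'calmly' adds information not in the original event.
(c) Not entailed — Omar watched the vase, not the chest; the chest belongs to the unlocking event.
(d) Not entailed — the narrative places the watching before the unlocking, not after.
(e) Entailed — the narrative places the watching before the unlocking.

(e)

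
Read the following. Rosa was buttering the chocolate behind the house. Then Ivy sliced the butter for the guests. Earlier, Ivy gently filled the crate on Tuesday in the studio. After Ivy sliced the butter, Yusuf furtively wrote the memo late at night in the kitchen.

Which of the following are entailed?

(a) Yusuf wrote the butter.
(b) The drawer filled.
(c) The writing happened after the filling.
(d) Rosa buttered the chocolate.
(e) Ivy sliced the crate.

(c)

(a) Not entailed — Yusuf wrote the memo, not the butter; the butter belongs to the slicing event.
(b) Not entailed — the crate is what filled, not the drawer.
(c) Entailed — the narrative places the filling before the writing.
(d) Not entailed — 'was buttering' is progressive on an accomplishment; it does not entail the completed 'buttered'.
(e) Not entailed — Ivy sliced the butter, not the crate; the crate belongs to the filling event.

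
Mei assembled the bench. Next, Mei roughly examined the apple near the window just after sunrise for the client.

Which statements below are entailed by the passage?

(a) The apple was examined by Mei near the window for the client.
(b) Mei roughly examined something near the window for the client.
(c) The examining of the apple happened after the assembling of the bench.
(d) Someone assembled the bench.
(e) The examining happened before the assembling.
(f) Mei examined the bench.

(a), (b), (c), (d)

(a) Entailed — every conjunct here is already in the original examining event.
(b) Entailed — dropping 'just after sunrise' and generalizing the patient leaves a sub-description the original still satisfies.
(c) Entailed — the narrative places the assembling before the examining.
(d) Entailed — every conjunct here is already in the original assembling event.
(e) Not entailed — the narrative places the assembling before the examining, not after.
(f) Not entailed — Mei examined the apple, not the bench; the bench belongs to the assembling event.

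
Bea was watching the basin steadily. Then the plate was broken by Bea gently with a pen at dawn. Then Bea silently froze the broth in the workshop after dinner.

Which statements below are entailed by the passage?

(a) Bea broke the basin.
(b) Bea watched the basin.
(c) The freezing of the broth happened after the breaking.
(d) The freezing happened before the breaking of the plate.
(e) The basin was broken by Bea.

(b), (c)

(a) Not entailed — Bea broke the plate, not the basin; the basin belongs to the watching event.
(b) Entailed — 'watch' is an activity; 'was watching' entails that some watching happened, so 'watched' holds.
(c) Entailed — the narrative places the breaking before the freezing.
(d) Not entailed — the narrative places the breaking before the freezing, not after.
(e) Not entailed — Bea broke the plate, not the basin; the basin belongs to the watching event.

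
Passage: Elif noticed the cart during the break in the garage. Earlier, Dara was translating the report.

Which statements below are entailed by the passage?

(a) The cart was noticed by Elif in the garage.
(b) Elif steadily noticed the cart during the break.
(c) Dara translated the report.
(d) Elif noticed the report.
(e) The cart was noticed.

(a) Entailed — dropping 'during the break' leaves a sub-description the original still satisfies.
(b) Not entailed — 'steadily' adds information not in the original event.
(c) Not entailed — 'was translating' is progressive on an accomplishment; it does not entail the completed 'translated'.
(d) Not entailed — Elif noticed the cart, not the report; the report belongs to the translating event.
(e) Entailed — the original entails any weakening of itself; this just drops 'during the break', 'in the garage' and generalizes the agent.

(a), (e)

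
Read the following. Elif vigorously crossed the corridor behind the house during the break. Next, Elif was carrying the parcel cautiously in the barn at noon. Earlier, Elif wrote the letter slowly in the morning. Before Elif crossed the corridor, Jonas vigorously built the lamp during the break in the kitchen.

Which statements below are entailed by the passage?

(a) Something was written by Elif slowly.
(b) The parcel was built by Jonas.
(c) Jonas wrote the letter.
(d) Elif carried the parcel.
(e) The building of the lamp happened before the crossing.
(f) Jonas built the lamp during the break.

(a), (d), (e), (f)

(a) Entailed — every conjunct here is already in the original writing event.
(b) Not entailed — Jonas built the lamp, not the parcel; the parcel belongs to the carrying event.
(c) Not entailed — the passage has Elif writing the letter, not Jonas.
(d) Entailed — 'carry' is an activity; 'was carrying' entails that some carrying happened, so 'carried' holds.
(e) Entailed — the narrative places the building before the crossing.
(f) Entailed — this follows by dropping conjuncts from the building event's description.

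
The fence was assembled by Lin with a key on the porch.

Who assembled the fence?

Lin

'Lin' marks the agent of the assembling event.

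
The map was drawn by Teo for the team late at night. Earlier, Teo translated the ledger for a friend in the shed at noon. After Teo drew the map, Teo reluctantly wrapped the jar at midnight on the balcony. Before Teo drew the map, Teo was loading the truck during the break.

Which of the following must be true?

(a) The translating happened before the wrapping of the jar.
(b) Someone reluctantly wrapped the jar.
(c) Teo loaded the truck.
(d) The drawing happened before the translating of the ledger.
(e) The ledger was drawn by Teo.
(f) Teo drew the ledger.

(a), (b)

(a) Entailed — the narrative places the translating before the wrapping.
(b) Entailed — every conjunct here is already in the original wrapping event.
(c) Not entailed — 'was loading' is progressive on an accomplishment; it does not entail the completed 'loaded'.
(d) Not entailed — the narrative places the translating before the drawing, not after.
(e) Not entailed — Teo drew the map, not the ledger; the ledger belongs to the translating event.
(f) Not entailed — Teo drew the map, not the ledger; the ledger belongs to the translating event.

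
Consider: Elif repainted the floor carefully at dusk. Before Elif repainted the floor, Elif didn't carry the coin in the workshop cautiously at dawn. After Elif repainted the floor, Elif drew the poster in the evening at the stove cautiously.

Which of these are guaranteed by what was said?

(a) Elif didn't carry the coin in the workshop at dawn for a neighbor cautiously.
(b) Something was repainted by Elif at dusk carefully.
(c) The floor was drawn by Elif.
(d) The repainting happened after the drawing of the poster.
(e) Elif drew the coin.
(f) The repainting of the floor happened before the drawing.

(a) Entailed — under negation, adding a further restriction is entailed: if no such carrying event occurred, none occurred for a neighbor either.
(b) Entailed — every conjunct here is already in the original repainting event.
(c) Not entailed — Elif drew the poster, not the floor; the floor belongs to the repainting event.
(d) Not entailed — the narrative places the repainting before the drawing, not after.
(e) Not entailed — Elif drew the poster, not the coin; the coin belongs to the carrying event.
(f) Entailed — the narrative places the repainting before the drawing.

(a), (b), (f)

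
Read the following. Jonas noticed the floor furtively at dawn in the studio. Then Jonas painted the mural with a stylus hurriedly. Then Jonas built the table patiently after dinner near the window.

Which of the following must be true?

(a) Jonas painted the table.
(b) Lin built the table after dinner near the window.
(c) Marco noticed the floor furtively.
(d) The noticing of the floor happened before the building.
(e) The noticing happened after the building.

(a) Not entailed — Jonas painted the mural, not the table; the table belongs to the building event.
(b) Not entailed — the passage has Jonas building the table, not Lin.
(c) Not entailed — the passage has Jonas noticing the floor, not Marco.
(d) Entailed — the narrative places the noticing before the building.
(e) Not entailed — the narrative places the noticing before the building, not after.

(d)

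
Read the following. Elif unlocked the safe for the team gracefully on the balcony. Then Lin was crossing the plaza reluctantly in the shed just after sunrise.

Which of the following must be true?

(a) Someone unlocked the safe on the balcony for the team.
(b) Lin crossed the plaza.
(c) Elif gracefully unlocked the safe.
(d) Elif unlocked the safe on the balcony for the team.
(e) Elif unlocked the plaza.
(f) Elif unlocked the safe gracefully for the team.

(a), (c), (d), (f)

(a) Entailed — the original entails any weakening of itself; this just drops 'gracefully' and generalizes the agent.
(b) Not entailed — 'was crossing' is progressive on an accomplishment; it does not entail the completed 'crossed'.
(c) Entailed — dropping 'on the balcony', 'for the team' leaves a sub-description the original still satisfies.
(d) Entailed — this follows by dropping conjuncts from the unlocking event's description.
(e) Not entailed — Elif unlocked the safe, not the plaza; the plaza belongs to the crossing event.
(f) Entailed — this follows by dropping conjuncts from the unlocking event's description.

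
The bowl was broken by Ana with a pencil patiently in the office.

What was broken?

'the bowl' marks the patient of the breaking event.

the bowl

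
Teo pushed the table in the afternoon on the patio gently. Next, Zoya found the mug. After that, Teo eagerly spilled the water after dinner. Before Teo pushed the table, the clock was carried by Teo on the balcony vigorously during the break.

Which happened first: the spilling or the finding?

the finding

The connectives place the finding before the spilling.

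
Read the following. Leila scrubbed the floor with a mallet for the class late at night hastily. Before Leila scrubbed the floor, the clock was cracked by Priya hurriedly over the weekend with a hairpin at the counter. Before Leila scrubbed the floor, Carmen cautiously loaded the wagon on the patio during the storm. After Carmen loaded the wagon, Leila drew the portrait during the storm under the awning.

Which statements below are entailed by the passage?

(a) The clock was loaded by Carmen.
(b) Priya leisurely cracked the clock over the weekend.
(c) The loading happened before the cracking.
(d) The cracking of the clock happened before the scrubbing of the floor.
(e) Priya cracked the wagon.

(d)

(a) Not entailed — Carmen loaded the wagon, not the clock; the clock belongs to the cracking event.
(b) Not entailed — 'leisurely' adds a manner not in (and inconsistent with) the original.
(c) Not entailed — the narrative doesn't order the loading relative to the cracking.
(d) Entailed — the narrative places the cracking before the scrubbing.
(e) Not entailed — Priya cracked the clock, not the wagon; the wagon belongs to the loading event.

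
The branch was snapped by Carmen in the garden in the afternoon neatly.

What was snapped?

'the branch' marks the patient of the snapping event.

the branch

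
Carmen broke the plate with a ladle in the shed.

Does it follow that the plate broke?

'Carmen broke the plate' is the causative; it entails the inchoative 'the plate broke'.

yes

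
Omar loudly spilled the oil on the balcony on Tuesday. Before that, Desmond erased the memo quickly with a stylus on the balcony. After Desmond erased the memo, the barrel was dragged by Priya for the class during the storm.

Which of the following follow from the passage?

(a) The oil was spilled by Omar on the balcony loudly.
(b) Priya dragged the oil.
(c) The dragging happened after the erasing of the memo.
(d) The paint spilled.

(a), (c)

(a) Entailed — dropping 'on Tuesday' leaves a sub-description the original still satisfies.
(b) Not entailed — Priya dragged the barrel, not the oil; the oil belongs to the spilling event.
(c) Entailed — the narrative places the erasing before the dragging.
(d) Not entailed — the oil is what spilled, not the paint.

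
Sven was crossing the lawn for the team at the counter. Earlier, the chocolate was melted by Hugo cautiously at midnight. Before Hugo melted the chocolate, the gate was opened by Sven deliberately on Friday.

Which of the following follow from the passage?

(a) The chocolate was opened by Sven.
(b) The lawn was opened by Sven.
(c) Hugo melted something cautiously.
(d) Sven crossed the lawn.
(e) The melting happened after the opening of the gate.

(a) Not entailed — Sven opened the gate, not the chocolate; the chocolate belongs to the melting event.
(b) Not entailed — Sven opened the gate, not the lawn; the lawn belongs to the crossing event.
(c) Entailed — dropping 'at midnight' and generalizing the patient leaves a sub-description the original still satisfies.
(d) Not entailed — 'was crossing' is progressive on an accomplishment; it does not entail the completed 'crossed'.
(e) Entailed — the narrative places the opening before the melting.

(c), (e)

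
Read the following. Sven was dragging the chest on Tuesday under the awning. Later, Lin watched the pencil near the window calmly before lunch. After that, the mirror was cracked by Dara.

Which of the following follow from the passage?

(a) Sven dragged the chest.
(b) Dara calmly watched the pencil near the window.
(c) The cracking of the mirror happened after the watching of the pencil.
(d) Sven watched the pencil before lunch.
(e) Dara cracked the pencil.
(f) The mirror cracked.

(a) Entailed — 'drag' is an activity; 'was dragging' entails that some dragging happened, so 'dragged' holds.
(b) Not entailed — the passage has Lin watching the pencil, not Dara.
(c) Entailed — the narrative places the watching before the cracking.
(d) Not entailed — the passage has Lin watching the pencil, not Sven.
(e) Not entailed — Dara cracked the mirror, not the pencil; the pencil belongs to the watching event.
(f) Entailed — 'Dara cracked the mirror' is causative; it entails the inchoative 'the mirror cracked'.

(a), (c), (f)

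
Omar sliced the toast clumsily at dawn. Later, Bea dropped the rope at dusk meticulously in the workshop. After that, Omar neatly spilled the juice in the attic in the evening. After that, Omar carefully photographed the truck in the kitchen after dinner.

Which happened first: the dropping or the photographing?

The connectives place the dropping before the photographing.

the dropping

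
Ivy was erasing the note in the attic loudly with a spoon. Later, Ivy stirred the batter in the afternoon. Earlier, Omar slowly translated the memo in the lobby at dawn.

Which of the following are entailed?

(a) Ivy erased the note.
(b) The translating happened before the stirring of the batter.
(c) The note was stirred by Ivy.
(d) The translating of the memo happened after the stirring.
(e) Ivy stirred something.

(b), (e)

(a) Not entailed — 'was erasing' is progressive on an accomplishment; it does not entail the completed 'erased'.
(b) Entailed — the narrative places the translating before the stirring.
(c) Not entailed — Ivy stirred the batter, not the note; the note belongs to the erasing event.
(d) Not entailed — the narrative places the translating before the stirring, not after.
(e) Entailed — the original entails any weakening of itself; this just drops 'in the afternoon' and generalizes the patient.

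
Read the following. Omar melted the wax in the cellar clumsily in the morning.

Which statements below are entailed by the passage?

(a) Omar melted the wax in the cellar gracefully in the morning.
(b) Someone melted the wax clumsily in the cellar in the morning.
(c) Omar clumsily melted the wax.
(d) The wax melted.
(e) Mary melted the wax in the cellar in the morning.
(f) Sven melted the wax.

(a) Not entailed — 'gracefully' adds a manner not in (and inconsistent with) the original.
(b) Entailed — this follows by dropping conjuncts from the melting event's description.
(c) Entailed — the original entails any weakening of itself; this just drops 'in the cellar', 'in the morning'.
(d) Entailed — 'Omar melted the wax' is causative; it entails the inchoative 'the wax melted'.
(e) Not entailed — the passage has Omar melting the wax, not Mary.
(f) Not entailed — the passage has Omar melting the wax, not Sven.

(b), (c), (d)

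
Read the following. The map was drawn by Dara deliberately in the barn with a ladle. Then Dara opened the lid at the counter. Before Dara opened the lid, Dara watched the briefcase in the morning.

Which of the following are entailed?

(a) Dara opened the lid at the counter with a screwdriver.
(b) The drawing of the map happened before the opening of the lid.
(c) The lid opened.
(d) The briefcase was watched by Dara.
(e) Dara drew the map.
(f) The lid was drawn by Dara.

(a) Not entailed — 'with a screwdriver' adds information not in the original event.
(b) Entailed — the narrative places the drawing before the opening.
(c) Entailed — 'Dara opened the lid' is causative; it entails the inchoative 'the lid opened'.
(d) Entailed — every conjunct here is already in the original watching event.
(e) Entailed — the original entails any weakening of itself; this just drops 'deliberately', 'with a ladle', 'in the barn'.
(f) Not entailed — Dara drew the map, not the lid; the lid belongs to the opening event.

(b), (c), (d), (e)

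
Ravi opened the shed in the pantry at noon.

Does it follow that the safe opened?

Nothing is said about any safe; only the shed is affected.

no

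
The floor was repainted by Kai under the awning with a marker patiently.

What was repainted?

the floor

'the floor' marks the patient of the repainting event.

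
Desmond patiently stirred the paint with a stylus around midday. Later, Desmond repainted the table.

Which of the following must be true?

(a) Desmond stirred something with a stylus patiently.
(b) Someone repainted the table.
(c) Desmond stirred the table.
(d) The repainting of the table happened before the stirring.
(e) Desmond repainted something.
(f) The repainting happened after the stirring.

(a) Entailed — the original entails any weakening of itself; this just drops 'around midday' and generalizes the patient.
(b) Entailed — this follows by dropping conjuncts from the repainting event's description.
(c) Not entailed — Desmond stirred the paint, not the table; the table belongs to the repainting event.
(d) Not entailed — the narrative places the stirring before the repainting, not after.
(e) Entailed — this follows by dropping conjuncts from the repainting event's description.
(f) Entailed — the narrative places the stirring before the repainting.

(a), (b), (e), (f)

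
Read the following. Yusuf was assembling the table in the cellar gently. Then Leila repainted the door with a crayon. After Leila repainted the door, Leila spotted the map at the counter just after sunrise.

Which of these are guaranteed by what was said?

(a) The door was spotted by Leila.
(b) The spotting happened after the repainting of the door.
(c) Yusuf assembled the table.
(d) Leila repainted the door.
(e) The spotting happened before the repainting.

(a) Not entailed — Leila spotted the map, not the door; the door belongs to the repainting event.
(b) Entailed — the narrative places the repainting before the spotting.
(c) Not entailed — 'was assembling' is progressive on an accomplishment; it does not entail the completed 'assembled'.
(d) Entailed — this follows by dropping conjuncts from the repainting event's description.
(e) Not entailed — the narrative places the repainting before the spotting, not after.

(b), (d)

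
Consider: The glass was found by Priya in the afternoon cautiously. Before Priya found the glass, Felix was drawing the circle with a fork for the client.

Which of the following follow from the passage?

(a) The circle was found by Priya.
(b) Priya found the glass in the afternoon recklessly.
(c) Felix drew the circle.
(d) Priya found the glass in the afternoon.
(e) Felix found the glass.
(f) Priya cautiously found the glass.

(a) Not entailed — Priya found the glass, not the circle; the circle belongs to the drawing event.
(b) Not entailed — 'recklessly' adds a manner not in (and inconsistent with) the original.
(c) Not entailed — 'was drawing' is progressive on an accomplishment; it does not entail the completed 'drew'.
(d) Entailed — the original entails any weakening of itself; this just drops 'cautiously'.
(e) Not entailed — the passage has Priya finding the glass, not Felix.
(f) Entailed — dropping 'in the afternoon' leaves a sub-description the original still satisfies.

(d), (f)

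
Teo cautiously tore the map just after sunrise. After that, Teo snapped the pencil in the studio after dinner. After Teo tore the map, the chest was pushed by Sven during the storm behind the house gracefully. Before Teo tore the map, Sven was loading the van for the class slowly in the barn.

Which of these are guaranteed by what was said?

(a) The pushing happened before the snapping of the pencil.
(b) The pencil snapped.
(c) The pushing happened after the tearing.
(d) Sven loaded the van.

(a) Not entailed — the narrative doesn't order the pushing relative to the snapping.
(b) Entailed — 'Teo snapped the pencil' is causative; it entails the inchoative 'the pencil snapped'.
(c) Entailed — the narrative places the tearing before the pushing.
(d) Not entailed — 'was loading' is progressive on an accomplishment; it does not entail the completed 'loaded'.

(b), (c)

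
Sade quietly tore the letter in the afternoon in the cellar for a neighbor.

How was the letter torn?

quietly

'quietly' marks the manner of the tearing event.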